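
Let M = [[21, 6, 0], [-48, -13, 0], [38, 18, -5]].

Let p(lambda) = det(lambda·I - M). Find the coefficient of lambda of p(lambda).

-25

p(lambda) = lambda^3 - 3·lambda^2 - 25·lambda + 75.
The coefficient of lambda is -25.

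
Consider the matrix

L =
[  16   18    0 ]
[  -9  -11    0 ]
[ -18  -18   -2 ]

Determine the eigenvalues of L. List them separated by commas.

-2, -2, 7

Set up det(tI - L) = 0.
Cofactor expansion gives p(t) = t^3 - 3t^2 - 24t - 28.
Try t = 7: p(7) = 0, so 7 is a root.
Factor out (t - 7): p(t) = (t - 7)·(t^2 + 4t + 4).
The quadratic factor is (t + 2)^2.
Eigenvalues: -2, -2, 7.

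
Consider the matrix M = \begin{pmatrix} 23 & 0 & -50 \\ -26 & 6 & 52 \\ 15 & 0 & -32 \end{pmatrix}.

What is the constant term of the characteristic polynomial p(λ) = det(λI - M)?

p(0) = det(0·I − M) = det(−M) = (−1)^3·det(M).
det(M) = 84, so p(0) = -84.

-84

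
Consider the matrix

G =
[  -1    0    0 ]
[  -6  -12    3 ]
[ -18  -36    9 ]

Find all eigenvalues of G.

Set up det(rI - G) = 0.
Expanding the 3×3 determinant: p(r) = r^3 + 4r^2 + 3r.
Try r = -1: p(-1) = 0, so -1 is a root.
Factor out (r + 1): p(r) = (r + 1)·(r^2 + 3r).
The quadratic factors as (r + 3)·r.
Eigenvalues: -3, -1, 0.

-3, -1, 0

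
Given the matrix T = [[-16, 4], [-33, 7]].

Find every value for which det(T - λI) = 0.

-5, -4

det(T - sI) = (-16 - s)(7 - s) - (4)·(-33) = s^2 + 9s + 20.
This factors as (s + 5)·(s + 4) = 0.
Eigenvalues: -5, -4.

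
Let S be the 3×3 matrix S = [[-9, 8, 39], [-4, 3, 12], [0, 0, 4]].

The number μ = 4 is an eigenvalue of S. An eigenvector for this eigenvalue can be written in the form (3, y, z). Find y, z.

We need (S - 4I)v = 0.
S - 4I = [[-13, 8, 39], [-4, -1, 12], [0, 0, 0]].
Row 1: (-13)·3 + (8)·y + (39)·z = 0
Row 2: (-4)·3 + (-1)·y + (12)·z = 0
Row 3: (0)·3 + (0)·y + (0)·z = 0
Solving gives y = 0, z = 1.
Check: S·(3, 0, 1) = (12, 0, 4) = 4·(3, 0, 1).

0, 1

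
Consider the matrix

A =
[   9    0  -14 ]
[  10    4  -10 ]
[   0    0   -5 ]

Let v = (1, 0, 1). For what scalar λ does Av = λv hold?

-5

Compute Av: A·(1, 0, 1) = (-5, 0, -5).
Since Av = λv, compare component 1: -5 = λ·1, so λ = -5.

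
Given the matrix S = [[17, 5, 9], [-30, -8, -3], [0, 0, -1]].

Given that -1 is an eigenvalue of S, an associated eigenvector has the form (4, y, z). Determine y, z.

-18, 2

We need (S + 1I)v = 0.
S + 1I = [[18, 5, 9], [-30, -7, -3], [0, 0, 0]].
Row 1: (18)·4 + (5)·y + (9)·z = 0
Row 2: (-30)·4 + (-7)·y + (-3)·z = 0
Row 3: (0)·4 + (0)·y + (0)·z = 0
Solving gives y = -18, z = 2.
Check: S·(4, -18, 2) = (-4, 18, -2) = -1·(4, -18, 2).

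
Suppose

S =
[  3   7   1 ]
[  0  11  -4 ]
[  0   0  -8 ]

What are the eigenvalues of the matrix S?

-8, 3, 11

S is upper triangular, so its eigenvalues are the diagonal entries.
Diagonal: 3, 11, -8.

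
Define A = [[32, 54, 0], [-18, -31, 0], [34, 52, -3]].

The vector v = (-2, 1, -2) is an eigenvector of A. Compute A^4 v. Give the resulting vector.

(-1250, 625, -1250)

First find the eigenvalue: Av = (-10, 5, -10) = 5·(-2, 1, -2), so λ = 5.
Then A^4 v = λ^4·v = 5^4·(-2, 1, -2) = 625·(-2, 1, -2) = (-1250, 625, -1250).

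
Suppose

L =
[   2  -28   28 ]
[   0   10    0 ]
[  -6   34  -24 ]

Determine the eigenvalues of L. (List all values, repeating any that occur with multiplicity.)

Compute the characteristic polynomial p(lambda) = det(lambda·I - L).
Expanding the 3×3 determinant: p(lambda) = lambda^3 + 12·lambda^2 - 100·lambda - 1200.
Since p(-10) = 0, lambda = -10 is a root.
Factor out (lambda + 10): p(lambda) = (lambda + 10)·(lambda^2 + 2·lambda - 120).
The quadratic factors as (lambda + 12)·(lambda - 10).
Eigenvalues: -12, -10, 10.

-12, -10, 10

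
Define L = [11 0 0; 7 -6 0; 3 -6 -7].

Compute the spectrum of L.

-7, -6, 11

L is lower triangular, so its eigenvalues are the diagonal entries.
Diagonal: 11, -6, -7.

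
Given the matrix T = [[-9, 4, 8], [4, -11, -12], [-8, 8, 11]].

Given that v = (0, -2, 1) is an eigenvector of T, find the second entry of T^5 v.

First find the eigenvalue: Tv = (0, 10, -5) = -5·(0, -2, 1), so λ = -5.
Then T^5 v = λ^5·v = (-5)^5·(0, -2, 1) = -3125·(0, -2, 1) = (0, 6250, -3125).

6250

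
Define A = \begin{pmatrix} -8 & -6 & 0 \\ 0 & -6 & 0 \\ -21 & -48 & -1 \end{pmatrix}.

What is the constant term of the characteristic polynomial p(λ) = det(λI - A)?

48

p(0) = det(0·I − A) = det(−A) = (−1)^3·det(A).
det(A) = -48, so p(0) = 48.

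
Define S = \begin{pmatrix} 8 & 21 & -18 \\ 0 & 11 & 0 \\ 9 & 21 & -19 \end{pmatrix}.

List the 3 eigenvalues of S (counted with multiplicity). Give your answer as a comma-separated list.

-10, -1, 11

Compute the characteristic polynomial p(μ) = det(μI - S).
Cofactor expansion gives p(μ) = μ^3 - 111μ - 110.
Rational-root test: μ = -1 gives p(-1) = 0.
Factor out (μ + 1): p(μ) = (μ + 1)·(μ^2 - μ - 110).
The quadratic factors as (μ + 10)·(μ - 11).
Eigenvalues: -10, -1, 11.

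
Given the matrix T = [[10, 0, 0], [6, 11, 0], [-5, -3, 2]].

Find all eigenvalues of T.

2, 10, 11

T is lower triangular, so its eigenvalues are the diagonal entries.
Diagonal: 10, 11, 2.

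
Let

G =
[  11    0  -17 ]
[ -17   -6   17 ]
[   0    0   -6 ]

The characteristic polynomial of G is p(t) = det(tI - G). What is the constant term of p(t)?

p(t) = t^3 + t^2 - 96t - 396.
The constant term is -396.

-396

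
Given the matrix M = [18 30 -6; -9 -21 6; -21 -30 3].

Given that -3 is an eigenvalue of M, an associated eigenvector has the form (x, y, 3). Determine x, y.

We need (M + 3I)v = 0.
M + 3I = [[21, 30, -6], [-9, -18, 6], [-21, -30, 6]].
Row 1: (21)·x + (30)·y + (-6)·3 = 0
Row 2: (-9)·x + (-18)·y + (6)·3 = 0
Row 3: (-21)·x + (-30)·y + (6)·3 = 0
Solving gives x = -2, y = 2.
Check: M·(-2, 2, 3) = (6, -6, -9) = -3·(-2, 2, 3).

-2, 2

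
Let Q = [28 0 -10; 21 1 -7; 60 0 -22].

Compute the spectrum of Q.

The characteristic polynomial is p(λ) = det(λI - Q).
Expanding the 3×3 determinant: p(λ) = λ^3 - 7λ^2 - 10λ + 16.
Try λ = -2: p(-2) = 0, so -2 is a root.
Factor out (λ + 2): p(λ) = (λ + 2)·(λ^2 - 9λ + 8).
The quadratic factors as (λ - 1)·(λ - 8).
Eigenvalues: -2, 1, 8.

-2, 1, 8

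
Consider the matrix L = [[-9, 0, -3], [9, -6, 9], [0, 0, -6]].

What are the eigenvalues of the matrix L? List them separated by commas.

-9, -6, -6

Set up det(tI - L) = 0.
Expanding along the first row, p(t) = t^3 + 21t^2 + 144t + 324.
Since p(-6) = 0, t = -6 is a root.
Dividing by (t + 6) leaves t^2 + 15t + 54.
The quadratic factors as (t + 9)·(t + 6).
Eigenvalues: -9, -6, -6.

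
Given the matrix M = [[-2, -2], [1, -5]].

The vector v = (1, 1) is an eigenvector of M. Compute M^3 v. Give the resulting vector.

(-64, -64)

First find the eigenvalue: Mv = (-4, -4) = -4·(1, 1), so λ = -4.
Then M^3 v = λ^3·v = (-4)^3·(1, 1) = -64·(1, 1) = (-64, -64).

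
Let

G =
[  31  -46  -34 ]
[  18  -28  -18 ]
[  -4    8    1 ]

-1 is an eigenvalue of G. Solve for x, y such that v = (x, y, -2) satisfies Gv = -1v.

We need (G + 1I)v = 0.
G + 1I = [[32, -46, -34], [18, -27, -18], [-4, 8, 2]].
Row 1: (32)·x + (-46)·y + (-34)·-2 = 0
Row 2: (18)·x + (-27)·y + (-18)·-2 = 0
Row 3: (-4)·x + (8)·y + (2)·-2 = 0
Solving gives x = -5, y = -2.
Check: G·(-5, -2, -2) = (5, 2, 2) = -1·(-5, -2, -2).

-5, -2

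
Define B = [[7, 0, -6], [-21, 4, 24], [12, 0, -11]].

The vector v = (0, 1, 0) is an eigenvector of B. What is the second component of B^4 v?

256

First find the eigenvalue: Bv = (0, 4, 0) = 4·(0, 1, 0), so λ = 4.
Then B^4 v = λ^4·v = 4^4·(0, 1, 0) = 256·(0, 1, 0) = (0, 256, 0).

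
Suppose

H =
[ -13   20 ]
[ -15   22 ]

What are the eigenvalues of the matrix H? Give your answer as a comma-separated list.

det(H - lambda·I) = (-13 - lambda)(22 - lambda) - (20)·(-15) = lambda^2 - 9·lambda + 14.
This factors as (lambda - 2)·(lambda - 7) = 0.
Eigenvalues: 2, 7.

2, 7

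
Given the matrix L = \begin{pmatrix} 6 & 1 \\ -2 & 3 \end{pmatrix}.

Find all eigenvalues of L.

4, 5

det(L - rI) = (6 - r)(3 - r) - (1)·(-2) = r^2 - 9r + 20.
This factors as (r - 4)·(r - 5) = 0.
Eigenvalues: 4, 5.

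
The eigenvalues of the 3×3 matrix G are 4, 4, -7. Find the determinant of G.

det(G) is the product of the eigenvalues: (4) · (4) · (-7) = -112.

-112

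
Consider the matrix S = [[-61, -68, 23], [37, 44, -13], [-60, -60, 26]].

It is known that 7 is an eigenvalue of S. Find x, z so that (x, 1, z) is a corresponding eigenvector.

-1, 0

We need (S - 7I)v = 0.
S - 7I = [[-68, -68, 23], [37, 37, -13], [-60, -60, 19]].
Row 1: (-68)·x + (-68)·1 + (23)·z = 0
Row 2: (37)·x + (37)·1 + (-13)·z = 0
Row 3: (-60)·x + (-60)·1 + (19)·z = 0
Solving gives x = -1, z = 0.
Check: S·(-1, 1, 0) = (-7, 7, 0) = 7·(-1, 1, 0).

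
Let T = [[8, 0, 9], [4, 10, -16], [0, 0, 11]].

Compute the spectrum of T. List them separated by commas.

The characteristic polynomial is p(r) = det(rI - T).
Expanding along the first row, p(r) = r^3 - 29r^2 + 278r - 880.
Since p(10) = 0, r = 10 is a root.
Factor out (r - 10): p(r) = (r - 10)·(r^2 - 19r + 88).
The quadratic factors as (r - 8)·(r - 11).
Eigenvalues: 8, 10, 11.

8, 10, 11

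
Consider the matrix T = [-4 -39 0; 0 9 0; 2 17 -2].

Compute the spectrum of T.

-4, -2, 9

The characteristic polynomial is p(μ) = det(μI - T).
Expanding along the first row, p(μ) = μ^3 - 3μ^2 - 46μ - 72.
Since p(-2) = 0, μ = -2 is a root.
Dividing by (μ + 2) leaves μ^2 - 5μ - 36.
The quadratic factors as (μ + 4)·(μ - 9).
Eigenvalues: -4, -2, 9.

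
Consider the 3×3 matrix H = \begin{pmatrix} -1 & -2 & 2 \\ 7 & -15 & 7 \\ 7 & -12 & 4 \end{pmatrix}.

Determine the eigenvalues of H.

Set up det(tI - H) = 0.
Cofactor expansion gives p(t) = t^3 + 12t^2 + 35t + 24.
Try t = -8: p(-8) = 0, so -8 is a root.
Dividing by (t + 8) leaves t^2 + 4t + 3.
The quadratic factors as (t + 3)·(t + 1).
Eigenvalues: -8, -3, -1.

-8, -3, -1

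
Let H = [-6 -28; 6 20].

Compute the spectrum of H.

6, 8

det(H - λI) = (-6 - λ)(20 - λ) - (-28)·(6) = λ^2 - 14λ + 48.
This factors as (λ - 6)·(λ - 8) = 0.
Eigenvalues: 6, 8.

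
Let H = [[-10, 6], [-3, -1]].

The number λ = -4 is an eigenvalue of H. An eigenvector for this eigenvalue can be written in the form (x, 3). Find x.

We need (H + 4I)v = 0.
H + 4I = [[-6, 6], [-3, 3]].
Row 1: (-6)·x + (6)·3 = 0
Row 2: (-3)·x + (3)·3 = 0
Solving gives x = 3.
Check: H·(3, 3) = (-12, -12) = -4·(3, 3).

3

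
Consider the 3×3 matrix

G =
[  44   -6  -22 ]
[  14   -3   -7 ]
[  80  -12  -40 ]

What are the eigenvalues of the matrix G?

-3, 0, 4

Set up det(lambda·I - G) = 0.
Expanding the 3×3 determinant: p(lambda) = lambda^3 - lambda^2 - 12·lambda.
Try lambda = 4: p(4) = 0, so 4 is a root.
Factor out (lambda - 4): p(lambda) = (lambda - 4)·(lambda^2 + 3·lambda).
The quadratic factors as (lambda + 3)·lambda.
Eigenvalues: -3, 0, 4.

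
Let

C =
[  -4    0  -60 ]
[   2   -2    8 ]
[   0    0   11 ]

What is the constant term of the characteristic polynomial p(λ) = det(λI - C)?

p(0) = det(0·I − C) = det(−C) = (−1)^3·det(C).
det(C) = 88, so p(0) = -88.

-88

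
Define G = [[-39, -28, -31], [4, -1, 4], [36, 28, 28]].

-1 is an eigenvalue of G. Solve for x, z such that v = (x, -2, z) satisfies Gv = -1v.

8, -8

We need (G + 1I)v = 0.
G + 1I = [[-38, -28, -31], [4, 0, 4], [36, 28, 29]].
Row 1: (-38)·x + (-28)·-2 + (-31)·z = 0
Row 2: (4)·x + (0)·-2 + (4)·z = 0
Row 3: (36)·x + (28)·-2 + (29)·z = 0
Solving gives x = 8, z = -8.
Check: G·(8, -2, -8) = (-8, 2, 8) = -1·(8, -2, -8).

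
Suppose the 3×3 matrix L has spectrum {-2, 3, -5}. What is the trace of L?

-4

trace(L) is the sum of the eigenvalues: (-2) + (3) + (-5) = -4.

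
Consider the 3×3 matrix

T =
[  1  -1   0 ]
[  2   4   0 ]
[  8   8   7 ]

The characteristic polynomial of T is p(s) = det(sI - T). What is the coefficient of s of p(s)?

41

p(s) = s^3 - 12s^2 + 41s - 42.
The coefficient of s is 41.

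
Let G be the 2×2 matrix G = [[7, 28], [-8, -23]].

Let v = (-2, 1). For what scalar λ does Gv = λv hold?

Compute Gv: G·(-2, 1) = (14, -7).
Since Gv = λv, compare component 1: 14 = λ·-2, so λ = -7.

-7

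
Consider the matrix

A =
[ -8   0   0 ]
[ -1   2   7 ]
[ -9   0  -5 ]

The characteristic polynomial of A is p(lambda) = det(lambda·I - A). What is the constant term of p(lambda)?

-80

p(lambda) = lambda^3 + 11·lambda^2 + 14·lambda - 80.
The constant term is -80.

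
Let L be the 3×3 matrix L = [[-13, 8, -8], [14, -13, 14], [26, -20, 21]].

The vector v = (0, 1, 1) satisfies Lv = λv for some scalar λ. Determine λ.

Compute Lv: L·(0, 1, 1) = (0, 1, 1).
Since Lv = λv, compare component 2: 1 = λ·1, so λ = 1.

1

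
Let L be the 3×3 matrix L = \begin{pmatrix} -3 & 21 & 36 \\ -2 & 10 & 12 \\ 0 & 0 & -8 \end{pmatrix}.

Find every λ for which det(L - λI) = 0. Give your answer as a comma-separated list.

-8, 3, 4

Set up det(rI - L) = 0.
Expanding along the first row, p(r) = r^3 + r^2 - 44r + 96.
Rational-root test: r = -8 gives p(-8) = 0.
Factor out (r + 8): p(r) = (r + 8)·(r^2 - 7r + 12).
The quadratic factors as (r - 3)·(r - 4).
Eigenvalues: -8, 3, 4.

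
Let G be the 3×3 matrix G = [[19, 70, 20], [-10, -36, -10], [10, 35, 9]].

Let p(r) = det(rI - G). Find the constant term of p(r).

6

p(r) = r^3 + 8r^2 + 13r + 6.
The constant term is 6.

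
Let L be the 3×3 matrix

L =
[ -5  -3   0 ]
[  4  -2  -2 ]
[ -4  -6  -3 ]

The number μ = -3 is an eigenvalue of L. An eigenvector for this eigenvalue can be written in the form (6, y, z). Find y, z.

-4, 10

We need (L + 3I)v = 0.
L + 3I = [[-2, -3, 0], [4, 1, -2], [-4, -6, 0]].
Row 1: (-2)·6 + (-3)·y + (0)·z = 0
Row 2: (4)·6 + (1)·y + (-2)·z = 0
Row 3: (-4)·6 + (-6)·y + (0)·z = 0
Solving gives y = -4, z = 10.
Check: L·(6, -4, 10) = (-18, 12, -30) = -3·(6, -4, 10).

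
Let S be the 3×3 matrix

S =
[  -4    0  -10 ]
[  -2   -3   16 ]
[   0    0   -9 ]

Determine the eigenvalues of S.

Compute the characteristic polynomial p(lambda) = det(lambda·I - S).
Expanding along the first row, p(lambda) = lambda^3 + 16·lambda^2 + 75·lambda + 108.
Rational-root test: lambda = -4 gives p(-4) = 0.
Dividing by (lambda + 4) leaves lambda^2 + 12·lambda + 27.
The quadratic factors as (lambda + 9)·(lambda + 3).
Eigenvalues: -9, -4, -3.

-9, -4, -3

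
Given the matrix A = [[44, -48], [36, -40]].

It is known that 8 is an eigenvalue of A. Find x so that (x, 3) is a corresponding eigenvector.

4

We need (A - 8I)v = 0.
A - 8I = [[36, -48], [36, -48]].
Row 1: (36)·x + (-48)·3 = 0
Row 2: (36)·x + (-48)·3 = 0
Solving gives x = 4.
Check: A·(4, 3) = (32, 24) = 8·(4, 3).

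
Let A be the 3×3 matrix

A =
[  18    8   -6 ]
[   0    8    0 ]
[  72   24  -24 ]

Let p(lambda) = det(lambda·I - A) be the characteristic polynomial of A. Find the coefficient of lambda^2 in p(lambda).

The coefficient of lambda^2 of det(lambda·I - A) is −trace(A).
trace(A) = (18) + (8) + (-24) = 2, so the coefficient is -2.

-2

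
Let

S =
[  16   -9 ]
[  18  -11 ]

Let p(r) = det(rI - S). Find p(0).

p(0) = det(0·I − S) = det(−S) = (−1)^2·det(S).
det(S) = -14, so p(0) = -14.

-14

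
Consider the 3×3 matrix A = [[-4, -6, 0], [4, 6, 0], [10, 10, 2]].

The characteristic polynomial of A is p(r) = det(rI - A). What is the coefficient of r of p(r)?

4

p(r) = r^3 - 4r^2 + 4r.
The coefficient of r is 4.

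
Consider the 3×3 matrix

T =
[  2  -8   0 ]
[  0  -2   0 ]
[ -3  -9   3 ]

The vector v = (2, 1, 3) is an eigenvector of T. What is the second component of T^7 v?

First find the eigenvalue: Tv = (-4, -2, -6) = -2·(2, 1, 3), so λ = -2.
Then T^7 v = λ^7·v = (-2)^7·(2, 1, 3) = -128·(2, 1, 3) = (-256, -128, -384).

-128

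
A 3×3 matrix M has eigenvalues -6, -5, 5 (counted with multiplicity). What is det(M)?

det(M) is the product of the eigenvalues: (-6) · (-5) · (5) = 150.

150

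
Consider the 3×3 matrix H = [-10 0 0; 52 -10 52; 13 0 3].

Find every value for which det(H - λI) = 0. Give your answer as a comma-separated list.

-10, -10, 3

Compute the characteristic polynomial p(μ) = det(μI - H).
Cofactor expansion gives p(μ) = μ^3 + 17μ^2 + 40μ - 300.
Rational-root test: μ = 3 gives p(3) = 0.
Dividing by (μ - 3) leaves μ^2 + 20μ + 100.
The quadratic factor is (μ + 10)^2.
Eigenvalues: -10, -10, 3.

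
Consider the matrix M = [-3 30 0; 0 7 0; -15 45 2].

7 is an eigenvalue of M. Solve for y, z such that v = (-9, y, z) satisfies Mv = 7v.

We need (M - 7I)v = 0.
M - 7I = [[-10, 30, 0], [0, 0, 0], [-15, 45, -5]].
Row 1: (-10)·-9 + (30)·y + (0)·z = 0
Row 2: (0)·-9 + (0)·y + (0)·z = 0
Row 3: (-15)·-9 + (45)·y + (-5)·z = 0
Solving gives y = -3, z = 0.
Check: M·(-9, -3, 0) = (-63, -21, 0) = 7·(-9, -3, 0).

-3, 0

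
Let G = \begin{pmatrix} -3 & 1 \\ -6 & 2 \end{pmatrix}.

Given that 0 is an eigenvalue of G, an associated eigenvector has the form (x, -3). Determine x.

We need (G)v = 0.
G = [[-3, 1], [-6, 2]].
Row 1: (-3)·x + (1)·-3 = 0
Row 2: (-6)·x + (2)·-3 = 0
Solving gives x = -1.
Check: G·(-1, -3) = (0, 0) = 0·(-1, -3).

-1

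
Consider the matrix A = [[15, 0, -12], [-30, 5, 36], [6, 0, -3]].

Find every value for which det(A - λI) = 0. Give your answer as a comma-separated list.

Compute the characteristic polynomial p(lambda) = det(lambda·I - A).
Expanding the 3×3 determinant: p(lambda) = lambda^3 - 17·lambda^2 + 87·lambda - 135.
Rational-root test: lambda = 9 gives p(9) = 0.
Factor out (lambda - 9): p(lambda) = (lambda - 9)·(lambda^2 - 8·lambda + 15).
The quadratic factors as (lambda - 3)·(lambda - 5).
Eigenvalues: 3, 5, 9.

3, 5, 9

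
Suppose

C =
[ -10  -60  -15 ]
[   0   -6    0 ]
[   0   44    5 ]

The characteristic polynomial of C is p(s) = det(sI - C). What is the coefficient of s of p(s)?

p(s) = s^3 + 11s^2 - 20s - 300.
The coefficient of s is -20.

-20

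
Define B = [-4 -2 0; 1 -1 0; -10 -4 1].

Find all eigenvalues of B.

-3, -2, 1

Set up det(λI - B) = 0.
Expanding along the first row, p(λ) = λ^3 + 4λ^2 + λ - 6.
Try λ = -3: p(-3) = 0, so -3 is a root.
Dividing by (λ + 3) leaves λ^2 + λ - 2.
The quadratic factors as (λ + 2)·(λ - 1).
Eigenvalues: -3, -2, 1.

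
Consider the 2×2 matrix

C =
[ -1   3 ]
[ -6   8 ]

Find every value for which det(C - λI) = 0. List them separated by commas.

2, 5

det(C - rI) = (-1 - r)(8 - r) - (3)·(-6) = r^2 - 7r + 10.
This factors as (r - 2)·(r - 5) = 0.
Eigenvalues: 2, 5.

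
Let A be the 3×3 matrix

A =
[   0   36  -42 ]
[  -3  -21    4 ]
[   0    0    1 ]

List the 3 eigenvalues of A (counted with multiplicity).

The characteristic polynomial is p(r) = det(rI - A).
Cofactor expansion gives p(r) = r^3 + 20r^2 + 87r - 108.
Rational-root test: r = -9 gives p(-9) = 0.
Dividing by (r + 9) leaves r^2 + 11r - 12.
The quadratic factors as (r + 12)·(r - 1).
Eigenvalues: -12, -9, 1.

-12, -9, 1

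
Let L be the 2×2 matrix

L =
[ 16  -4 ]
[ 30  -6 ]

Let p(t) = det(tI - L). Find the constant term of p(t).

24

p(t) = t^2 - 10t + 24.
The constant term is 24.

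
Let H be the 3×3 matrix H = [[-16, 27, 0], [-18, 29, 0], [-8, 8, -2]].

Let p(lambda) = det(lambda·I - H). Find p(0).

p(0) = det(0·I − H) = det(−H) = (−1)^3·det(H).
det(H) = -44, so p(0) = 44.

44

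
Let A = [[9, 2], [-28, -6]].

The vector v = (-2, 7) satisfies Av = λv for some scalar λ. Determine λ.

Compute Av: A·(-2, 7) = (-4, 14).
Since Av = λv, compare component 1: -4 = λ·-2, so λ = 2.

2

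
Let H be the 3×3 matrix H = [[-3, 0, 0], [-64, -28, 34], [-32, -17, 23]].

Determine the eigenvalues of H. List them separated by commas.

-11, -3, 6

The characteristic polynomial is p(λ) = det(λI - H).
Cofactor expansion gives p(λ) = λ^3 + 8λ^2 - 51λ - 198.
Since p(-3) = 0, λ = -3 is a root.
Dividing by (λ + 3) leaves λ^2 + 5λ - 66.
The quadratic factors as (λ + 11)·(λ - 6).
Eigenvalues: -11, -3, 6.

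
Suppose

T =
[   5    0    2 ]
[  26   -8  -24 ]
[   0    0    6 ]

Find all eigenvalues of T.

Set up det(tI - T) = 0.
Expanding along the first row, p(t) = t^3 - 3t^2 - 58t + 240.
Since p(5) = 0, t = 5 is a root.
Dividing by (t - 5) leaves t^2 + 2t - 48.
The quadratic factors as (t + 8)·(t - 6).
Eigenvalues: -8, 5, 6.

-8, 5, 6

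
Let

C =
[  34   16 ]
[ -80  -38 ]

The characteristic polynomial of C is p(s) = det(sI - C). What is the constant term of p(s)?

-12

p(s) = s^2 + 4s - 12.
The constant term is -12.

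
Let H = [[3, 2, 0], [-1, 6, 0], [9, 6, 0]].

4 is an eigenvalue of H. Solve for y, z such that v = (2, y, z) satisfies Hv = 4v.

We need (H - 4I)v = 0.
H - 4I = [[-1, 2, 0], [-1, 2, 0], [9, 6, -4]].
Row 1: (-1)·2 + (2)·y + (0)·z = 0
Row 2: (-1)·2 + (2)·y + (0)·z = 0
Row 3: (9)·2 + (6)·y + (-4)·z = 0
Solving gives y = 1, z = 6.
Check: H·(2, 1, 6) = (8, 4, 24) = 4·(2, 1, 6).

1, 6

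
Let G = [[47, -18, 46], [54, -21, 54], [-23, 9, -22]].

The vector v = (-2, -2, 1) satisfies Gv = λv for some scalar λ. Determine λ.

Compute Gv: G·(-2, -2, 1) = (-12, -12, 6).
Since Gv = λv, compare component 1: -12 = λ·-2, so λ = 6.

6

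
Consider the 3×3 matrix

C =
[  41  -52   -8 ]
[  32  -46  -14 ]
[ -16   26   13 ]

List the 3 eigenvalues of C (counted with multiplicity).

Compute the characteristic polynomial p(r) = det(rI - C).
Expanding along the first row, p(r) = r^3 - 8r^2 - 51r + 378.
Rational-root test: r = 6 gives p(6) = 0.
Dividing by (r - 6) leaves r^2 - 2r - 63.
The quadratic factors as (r + 7)·(r - 9).
Eigenvalues: -7, 6, 9.

-7, 6, 9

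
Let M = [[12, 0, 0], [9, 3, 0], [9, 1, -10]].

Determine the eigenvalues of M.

-10, 3, 12

M is lower triangular, so its eigenvalues are the diagonal entries.
Diagonal: 12, 3, -10.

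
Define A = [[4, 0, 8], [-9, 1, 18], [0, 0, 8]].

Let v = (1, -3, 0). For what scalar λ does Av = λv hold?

Compute Av: A·(1, -3, 0) = (4, -12, 0).
Since Av = λv, compare component 1: 4 = λ·1, so λ = 4.

4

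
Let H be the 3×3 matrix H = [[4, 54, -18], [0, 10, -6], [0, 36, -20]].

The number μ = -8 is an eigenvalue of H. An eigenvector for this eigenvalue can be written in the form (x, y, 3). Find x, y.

0, 1

We need (H + 8I)v = 0.
H + 8I = [[12, 54, -18], [0, 18, -6], [0, 36, -12]].
Row 1: (12)·x + (54)·y + (-18)·3 = 0
Row 2: (0)·x + (18)·y + (-6)·3 = 0
Row 3: (0)·x + (36)·y + (-12)·3 = 0
Solving gives x = 0, y = 1.
Check: H·(0, 1, 3) = (0, -8, -24) = -8·(0, 1, 3).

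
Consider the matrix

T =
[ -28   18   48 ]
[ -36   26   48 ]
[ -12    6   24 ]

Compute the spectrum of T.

The characteristic polynomial is p(s) = det(sI - T).
Cofactor expansion gives p(s) = s^3 - 22s^2 + 160s - 384.
Try s = 6: p(6) = 0, so 6 is a root.
Factor out (s - 6): p(s) = (s - 6)·(s^2 - 16s + 64).
The quadratic factor is (s - 8)^2.
Eigenvalues: 6, 8, 8.

6, 8, 8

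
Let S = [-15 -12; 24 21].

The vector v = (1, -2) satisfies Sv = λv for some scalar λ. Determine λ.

9

Compute Sv: S·(1, -2) = (9, -18).
Since Sv = λv, compare component 1: 9 = λ·1, so λ = 9.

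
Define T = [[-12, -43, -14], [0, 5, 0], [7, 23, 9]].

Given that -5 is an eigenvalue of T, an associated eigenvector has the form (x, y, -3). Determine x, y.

6, 0

We need (T + 5I)v = 0.
T + 5I = [[-7, -43, -14], [0, 10, 0], [7, 23, 14]].
Row 1: (-7)·x + (-43)·y + (-14)·-3 = 0
Row 2: (0)·x + (10)·y + (0)·-3 = 0
Row 3: (7)·x + (23)·y + (14)·-3 = 0
Solving gives x = 6, y = 0.
Check: T·(6, 0, -3) = (-30, 0, 15) = -5·(6, 0, -3).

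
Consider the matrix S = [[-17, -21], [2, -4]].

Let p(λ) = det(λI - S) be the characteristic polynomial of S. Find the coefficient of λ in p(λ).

21

The coefficient of λ of det(λI - S) is −trace(S).
trace(S) = (-17) + (-4) = -21, so the coefficient is 21.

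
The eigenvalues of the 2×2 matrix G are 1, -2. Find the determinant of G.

-2

det(G) is the product of the eigenvalues: (1) · (-2) = -2.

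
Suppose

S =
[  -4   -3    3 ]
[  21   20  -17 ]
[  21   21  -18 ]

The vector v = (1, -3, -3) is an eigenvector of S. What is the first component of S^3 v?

-64

First find the eigenvalue: Sv = (-4, 12, 12) = -4·(1, -3, -3), so λ = -4.
Then S^3 v = λ^3·v = (-4)^3·(1, -3, -3) = -64·(1, -3, -3) = (-64, 192, 192).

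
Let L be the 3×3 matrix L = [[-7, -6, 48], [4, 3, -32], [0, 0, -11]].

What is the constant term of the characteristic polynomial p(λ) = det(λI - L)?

33

p(0) = det(0·I − L) = det(−L) = (−1)^3·det(L).
det(L) = -33, so p(0) = 33.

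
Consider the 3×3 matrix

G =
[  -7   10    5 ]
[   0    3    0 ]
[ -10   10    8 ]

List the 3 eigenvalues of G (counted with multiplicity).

-2, 3, 3

Set up det(μI - G) = 0.
Expanding along the first row, p(μ) = μ^3 - 4μ^2 - 3μ + 18.
Rational-root test: μ = -2 gives p(-2) = 0.
Dividing by (μ + 2) leaves μ^2 - 6μ + 9.
The quadratic factor is (μ - 3)^2.
Eigenvalues: -2, 3, 3.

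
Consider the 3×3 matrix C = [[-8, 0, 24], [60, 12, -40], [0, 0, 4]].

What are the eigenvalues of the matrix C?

Compute the characteristic polynomial p(t) = det(tI - C).
Expanding along the first row, p(t) = t^3 - 8t^2 - 80t + 384.
Try t = 4: p(4) = 0, so 4 is a root.
Dividing by (t - 4) leaves t^2 - 4t - 96.
The quadratic factors as (t + 8)·(t - 12).
Eigenvalues: -8, 4, 12.

-8, 4, 12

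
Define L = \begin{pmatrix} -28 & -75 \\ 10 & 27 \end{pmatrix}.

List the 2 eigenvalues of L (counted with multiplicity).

det(L - tI) = (-28 - t)(27 - t) - (-75)·(10) = t^2 + t - 6.
This factors as (t + 3)·(t - 2) = 0.
Eigenvalues: -3, 2.

-3, 2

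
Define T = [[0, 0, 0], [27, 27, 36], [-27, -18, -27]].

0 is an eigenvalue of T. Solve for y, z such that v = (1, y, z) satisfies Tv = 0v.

3, -3

We need (T)v = 0.
T = [[0, 0, 0], [27, 27, 36], [-27, -18, -27]].
Row 1: (0)·1 + (0)·y + (0)·z = 0
Row 2: (27)·1 + (27)·y + (36)·z = 0
Row 3: (-27)·1 + (-18)·y + (-27)·z = 0
Solving gives y = 3, z = -3.
Check: T·(1, 3, -3) = (0, 0, 0) = 0·(1, 3, -3).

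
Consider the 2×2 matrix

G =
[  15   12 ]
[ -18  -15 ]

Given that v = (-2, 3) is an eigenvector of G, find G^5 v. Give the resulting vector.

First find the eigenvalue: Gv = (6, -9) = -3·(-2, 3), so λ = -3.
Then G^5 v = λ^5·v = (-3)^5·(-2, 3) = -243·(-2, 3) = (486, -729).

(486, -729)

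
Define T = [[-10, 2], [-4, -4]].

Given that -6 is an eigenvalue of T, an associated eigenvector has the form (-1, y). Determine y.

We need (T + 6I)v = 0.
T + 6I = [[-4, 2], [-4, 2]].
Row 1: (-4)·-1 + (2)·y = 0
Row 2: (-4)·-1 + (2)·y = 0
Solving gives y = -2.
Check: T·(-1, -2) = (6, 12) = -6·(-1, -2).

-2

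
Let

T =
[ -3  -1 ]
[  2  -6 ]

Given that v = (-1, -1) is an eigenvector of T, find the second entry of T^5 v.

1024

First find the eigenvalue: Tv = (4, 4) = -4·(-1, -1), so λ = -4.
Then T^5 v = λ^5·v = (-4)^5·(-1, -1) = -1024·(-1, -1) = (1024, 1024).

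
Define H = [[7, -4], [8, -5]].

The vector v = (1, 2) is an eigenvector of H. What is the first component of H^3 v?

-1

First find the eigenvalue: Hv = (-1, -2) = -1·(1, 2), so λ = -1.
Then H^3 v = λ^3·v = (-1)^3·(1, 2) = -1·(1, 2) = (-1, -2).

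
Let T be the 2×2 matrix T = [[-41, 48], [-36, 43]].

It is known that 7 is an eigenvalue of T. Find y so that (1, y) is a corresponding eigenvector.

We need (T - 7I)v = 0.
T - 7I = [[-48, 48], [-36, 36]].
Row 1: (-48)·1 + (48)·y = 0
Row 2: (-36)·1 + (36)·y = 0
Solving gives y = 1.
Check: T·(1, 1) = (7, 7) = 7·(1, 1).

1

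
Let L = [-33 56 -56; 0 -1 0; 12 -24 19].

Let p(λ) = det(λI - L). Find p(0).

45

p(0) = det(0·I − L) = det(−L) = (−1)^3·det(L).
det(L) = -45, so p(0) = 45.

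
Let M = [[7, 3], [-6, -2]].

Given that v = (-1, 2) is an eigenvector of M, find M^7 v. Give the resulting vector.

(-1, 2)

First find the eigenvalue: Mv = (-1, 2) = 1·(-1, 2), so λ = 1.
Then M^7 v = λ^7·v = 1^7·(-1, 2) = 1·(-1, 2) = (-1, 2).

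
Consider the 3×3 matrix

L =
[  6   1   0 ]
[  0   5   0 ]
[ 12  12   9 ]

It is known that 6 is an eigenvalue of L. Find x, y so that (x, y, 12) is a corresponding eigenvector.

-3, 0

We need (L - 6I)v = 0.
L - 6I = [[0, 1, 0], [0, -1, 0], [12, 12, 3]].
Row 1: (0)·x + (1)·y + (0)·12 = 0
Row 2: (0)·x + (-1)·y + (0)·12 = 0
Row 3: (12)·x + (12)·y + (3)·12 = 0
Solving gives x = -3, y = 0.
Check: L·(-3, 0, 12) = (-18, 0, 72) = 6·(-3, 0, 12).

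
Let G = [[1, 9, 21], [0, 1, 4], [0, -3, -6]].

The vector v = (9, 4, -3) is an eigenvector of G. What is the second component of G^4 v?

64

First find the eigenvalue: Gv = (-18, -8, 6) = -2·(9, 4, -3), so λ = -2.
Then G^4 v = λ^4·v = (-2)^4·(9, 4, -3) = 16·(9, 4, -3) = (144, 64, -48).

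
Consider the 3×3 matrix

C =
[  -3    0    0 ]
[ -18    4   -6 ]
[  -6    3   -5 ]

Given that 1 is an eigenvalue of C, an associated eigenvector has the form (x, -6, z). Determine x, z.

0, -3

We need (C - 1I)v = 0.
C - 1I = [[-4, 0, 0], [-18, 3, -6], [-6, 3, -6]].
Row 1: (-4)·x + (0)·-6 + (0)·z = 0
Row 2: (-18)·x + (3)·-6 + (-6)·z = 0
Row 3: (-6)·x + (3)·-6 + (-6)·z = 0
Solving gives x = 0, z = -3.
Check: C·(0, -6, -3) = (0, -6, -3) = 1·(0, -6, -3).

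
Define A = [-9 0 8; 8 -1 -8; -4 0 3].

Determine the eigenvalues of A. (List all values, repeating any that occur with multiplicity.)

Compute the characteristic polynomial p(s) = det(sI - A).
Expanding the 3×3 determinant: p(s) = s^3 + 7s^2 + 11s + 5.
Since p(-1) = 0, s = -1 is a root.
Dividing by (s + 1) leaves s^2 + 6s + 5.
The quadratic factors as (s + 5)·(s + 1).
Eigenvalues: -5, -1, -1.

-5, -1, -1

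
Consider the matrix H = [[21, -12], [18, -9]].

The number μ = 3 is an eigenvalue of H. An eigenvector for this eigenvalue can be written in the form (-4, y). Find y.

We need (H - 3I)v = 0.
H - 3I = [[18, -12], [18, -12]].
Row 1: (18)·-4 + (-12)·y = 0
Row 2: (18)·-4 + (-12)·y = 0
Solving gives y = -6.
Check: H·(-4, -6) = (-12, -18) = 3·(-4, -6).

-6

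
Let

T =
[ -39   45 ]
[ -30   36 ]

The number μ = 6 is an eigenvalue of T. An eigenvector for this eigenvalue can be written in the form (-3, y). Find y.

We need (T - 6I)v = 0.
T - 6I = [[-45, 45], [-30, 30]].
Row 1: (-45)·-3 + (45)·y = 0
Row 2: (-30)·-3 + (30)·y = 0
Solving gives y = -3.
Check: T·(-3, -3) = (-18, -18) = 6·(-3, -3).

-3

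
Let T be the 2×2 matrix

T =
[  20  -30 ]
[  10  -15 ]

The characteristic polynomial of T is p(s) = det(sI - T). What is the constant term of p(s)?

0

p(s) = s^2 - 5s.
The constant term is 0.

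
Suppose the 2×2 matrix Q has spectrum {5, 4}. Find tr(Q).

9

trace(Q) is the sum of the eigenvalues: (5) + (4) = 9.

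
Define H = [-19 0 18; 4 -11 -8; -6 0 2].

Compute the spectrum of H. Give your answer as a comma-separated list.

Compute the characteristic polynomial p(s) = det(sI - H).
Expanding the 3×3 determinant: p(s) = s^3 + 28s^2 + 257s + 770.
Try s = -11: p(-11) = 0, so -11 is a root.
Factor out (s + 11): p(s) = (s + 11)·(s^2 + 17s + 70).
The quadratic factors as (s + 10)·(s + 7).
Eigenvalues: -11, -10, -7.

-11, -10, -7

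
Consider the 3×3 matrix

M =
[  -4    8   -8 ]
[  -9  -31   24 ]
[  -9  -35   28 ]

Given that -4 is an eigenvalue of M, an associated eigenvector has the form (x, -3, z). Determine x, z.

We need (M + 4I)v = 0.
M + 4I = [[0, 8, -8], [-9, -27, 24], [-9, -35, 32]].
Row 1: (0)·x + (8)·-3 + (-8)·z = 0
Row 2: (-9)·x + (-27)·-3 + (24)·z = 0
Row 3: (-9)·x + (-35)·-3 + (32)·z = 0
Solving gives x = 1, z = -3.
Check: M·(1, -3, -3) = (-4, 12, 12) = -4·(1, -3, -3).

1, -3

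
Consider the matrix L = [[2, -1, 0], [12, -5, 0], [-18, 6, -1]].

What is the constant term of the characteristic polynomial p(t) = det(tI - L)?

p(0) = det(0·I − L) = det(−L) = (−1)^3·det(L).
det(L) = -2, so p(0) = 2.

2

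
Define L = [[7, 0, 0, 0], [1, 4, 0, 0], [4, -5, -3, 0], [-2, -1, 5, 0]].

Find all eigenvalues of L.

-3, 0, 4, 7

L is lower triangular, so its eigenvalues are the diagonal entries.
Diagonal: 7, 4, -3, 0.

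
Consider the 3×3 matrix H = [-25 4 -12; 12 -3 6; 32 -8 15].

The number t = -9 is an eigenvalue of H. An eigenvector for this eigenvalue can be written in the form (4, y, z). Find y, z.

We need (H + 9I)v = 0.
H + 9I = [[-16, 4, -12], [12, 6, 6], [32, -8, 24]].
Row 1: (-16)·4 + (4)·y + (-12)·z = 0
Row 2: (12)·4 + (6)·y + (6)·z = 0
Row 3: (32)·4 + (-8)·y + (24)·z = 0
Solving gives y = -2, z = -6.
Check: H·(4, -2, -6) = (-36, 18, 54) = -9·(4, -2, -6).

-2, -6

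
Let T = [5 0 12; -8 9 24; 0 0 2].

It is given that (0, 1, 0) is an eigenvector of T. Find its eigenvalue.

Compute Tv: T·(0, 1, 0) = (0, 9, 0).
Since Tv = λv, compare component 2: 9 = λ·1, so λ = 9.

9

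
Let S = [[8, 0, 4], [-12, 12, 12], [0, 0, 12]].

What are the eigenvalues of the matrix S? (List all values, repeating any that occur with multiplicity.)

Set up det(lambda·I - S) = 0.
Cofactor expansion gives p(lambda) = lambda^3 - 32·lambda^2 + 336·lambda - 1152.
Rational-root test: lambda = 8 gives p(8) = 0.
Factor out (lambda - 8): p(lambda) = (lambda - 8)·(lambda^2 - 24·lambda + 144).
The quadratic factor is (lambda - 12)^2.
Eigenvalues: 8, 12, 12.

8, 12, 12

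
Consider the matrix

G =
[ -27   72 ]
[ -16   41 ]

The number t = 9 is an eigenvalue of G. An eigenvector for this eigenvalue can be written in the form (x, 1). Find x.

We need (G - 9I)v = 0.
G - 9I = [[-36, 72], [-16, 32]].
Row 1: (-36)·x + (72)·1 = 0
Row 2: (-16)·x + (32)·1 = 0
Solving gives x = 2.
Check: G·(2, 1) = (18, 9) = 9·(2, 1).

2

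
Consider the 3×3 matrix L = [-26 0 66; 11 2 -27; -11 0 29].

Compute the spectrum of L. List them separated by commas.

-4, 2, 7

Set up det(λI - L) = 0.
Expanding along the first row, p(λ) = λ^3 - 5λ^2 - 22λ + 56.
Since p(2) = 0, λ = 2 is a root.
Factor out (λ - 2): p(λ) = (λ - 2)·(λ^2 - 3λ - 28).
The quadratic factors as (λ + 4)·(λ - 7).
Eigenvalues: -4, 2, 7.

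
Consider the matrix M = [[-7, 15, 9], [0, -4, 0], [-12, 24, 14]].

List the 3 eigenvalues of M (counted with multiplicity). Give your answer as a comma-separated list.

Set up det(tI - M) = 0.
Expanding the 3×3 determinant: p(t) = t^3 - 3t^2 - 18t + 40.
Try t = 2: p(2) = 0, so 2 is a root.
Dividing by (t - 2) leaves t^2 - t - 20.
The quadratic factors as (t + 4)·(t - 5).
Eigenvalues: -4, 2, 5.

-4, 2, 5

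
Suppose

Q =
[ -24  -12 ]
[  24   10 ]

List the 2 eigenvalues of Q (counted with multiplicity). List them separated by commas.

det(Q - sI) = (-24 - s)(10 - s) - (-12)·(24) = s^2 + 14s + 48.
This factors as (s + 8)·(s + 6) = 0.
Eigenvalues: -8, -6.

-8, -6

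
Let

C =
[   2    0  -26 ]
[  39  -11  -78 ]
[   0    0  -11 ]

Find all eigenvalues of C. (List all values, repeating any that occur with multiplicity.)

-11, -11, 2

Set up det(lambda·I - C) = 0.
Expanding the 3×3 determinant: p(lambda) = lambda^3 + 20·lambda^2 + 77·lambda - 242.
Since p(2) = 0, lambda = 2 is a root.
Factor out (lambda - 2): p(lambda) = (lambda - 2)·(lambda^2 + 22·lambda + 121).
The quadratic factor is (lambda + 11)^2.
Eigenvalues: -11, -11, 2.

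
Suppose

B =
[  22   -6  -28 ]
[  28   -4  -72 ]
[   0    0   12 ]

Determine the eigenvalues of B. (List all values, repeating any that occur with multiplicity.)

Set up det(λI - B) = 0.
Expanding along the first row, p(λ) = λ^3 - 30λ^2 + 296λ - 960.
Rational-root test: λ = 12 gives p(12) = 0.
Dividing by (λ - 12) leaves λ^2 - 18λ + 80.
The quadratic factors as (λ - 8)·(λ - 10).
Eigenvalues: 8, 10, 12.

8, 10, 12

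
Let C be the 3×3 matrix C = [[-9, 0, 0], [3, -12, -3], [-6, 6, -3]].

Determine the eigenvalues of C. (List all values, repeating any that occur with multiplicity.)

-9, -9, -6

The characteristic polynomial is p(λ) = det(λI - C).
Expanding the 3×3 determinant: p(λ) = λ^3 + 24λ^2 + 189λ + 486.
Try λ = -9: p(-9) = 0, so -9 is a root.
Factor out (λ + 9): p(λ) = (λ + 9)·(λ^2 + 15λ + 54).
The quadratic factors as (λ + 9)·(λ + 6).
Eigenvalues: -9, -9, -6.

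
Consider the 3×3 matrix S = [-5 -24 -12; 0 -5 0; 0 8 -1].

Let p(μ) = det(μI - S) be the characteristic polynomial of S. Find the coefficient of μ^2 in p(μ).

11

The coefficient of μ^2 of det(μI - S) is −trace(S).
trace(S) = (-5) + (-5) + (-1) = -11, so the coefficient is 11.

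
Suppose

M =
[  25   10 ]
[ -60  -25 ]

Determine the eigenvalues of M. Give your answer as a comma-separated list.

-5, 5

det(M - lambda·I) = (25 - lambda)(-25 - lambda) - (10)·(-60) = lambda^2 - 25.
This factors as (lambda + 5)·(lambda - 5) = 0.
Eigenvalues: -5, 5.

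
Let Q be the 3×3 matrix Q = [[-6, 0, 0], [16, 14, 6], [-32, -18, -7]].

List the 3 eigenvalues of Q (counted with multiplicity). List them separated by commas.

-6, 2, 5

Set up det(rI - Q) = 0.
Expanding the 3×3 determinant: p(r) = r^3 - r^2 - 32r + 60.
Since p(2) = 0, r = 2 is a root.
Factor out (r - 2): p(r) = (r - 2)·(r^2 + r - 30).
The quadratic factors as (r + 6)·(r - 5).
Eigenvalues: -6, 2, 5.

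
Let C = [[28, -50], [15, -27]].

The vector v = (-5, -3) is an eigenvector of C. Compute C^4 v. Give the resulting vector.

First find the eigenvalue: Cv = (10, 6) = -2·(-5, -3), so λ = -2.
Then C^4 v = λ^4·v = (-2)^4·(-5, -3) = 16·(-5, -3) = (-80, -48).

(-80, -48)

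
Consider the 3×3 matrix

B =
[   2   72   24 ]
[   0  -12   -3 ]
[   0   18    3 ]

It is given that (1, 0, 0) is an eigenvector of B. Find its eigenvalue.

Compute Bv: B·(1, 0, 0) = (2, 0, 0).
Since Bv = λv, compare component 1: 2 = λ·1, so λ = 2.

2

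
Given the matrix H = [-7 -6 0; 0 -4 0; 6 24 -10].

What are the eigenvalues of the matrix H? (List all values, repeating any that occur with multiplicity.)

-10, -7, -4

The characteristic polynomial is p(μ) = det(μI - H).
Cofactor expansion gives p(μ) = μ^3 + 21μ^2 + 138μ + 280.
Since p(-4) = 0, μ = -4 is a root.
Dividing by (μ + 4) leaves μ^2 + 17μ + 70.
The quadratic factors as (μ + 10)·(μ + 7).
Eigenvalues: -10, -7, -4.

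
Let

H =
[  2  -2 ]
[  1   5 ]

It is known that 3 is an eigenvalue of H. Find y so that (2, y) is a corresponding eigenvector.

-1

We need (H - 3I)v = 0.
H - 3I = [[-1, -2], [1, 2]].
Row 1: (-1)·2 + (-2)·y = 0
Row 2: (1)·2 + (2)·y = 0
Solving gives y = -1.
Check: H·(2, -1) = (6, -3) = 3·(2, -1).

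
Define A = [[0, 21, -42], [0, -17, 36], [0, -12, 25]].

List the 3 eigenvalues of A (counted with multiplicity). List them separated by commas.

The characteristic polynomial is p(s) = det(sI - A).
Cofactor expansion gives p(s) = s^3 - 8s^2 + 7s.
Since p(0) = 0, s = 0 is a root.
Dividing by s leaves s^2 - 8s + 7.
The quadratic factors as (s - 1)·(s - 7).
Eigenvalues: 0, 1, 7.

0, 1, 7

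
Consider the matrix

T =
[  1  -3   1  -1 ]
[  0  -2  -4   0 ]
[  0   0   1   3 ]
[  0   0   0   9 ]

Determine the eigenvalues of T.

-2, 1, 1, 9

T is upper triangular, so its eigenvalues are the diagonal entries.
Diagonal: 1, -2, 1, 9.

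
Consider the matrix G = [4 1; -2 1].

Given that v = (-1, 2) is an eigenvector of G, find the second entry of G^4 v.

32

First find the eigenvalue: Gv = (-2, 4) = 2·(-1, 2), so λ = 2.
Then G^4 v = λ^4·v = 2^4·(-1, 2) = 16·(-1, 2) = (-16, 32).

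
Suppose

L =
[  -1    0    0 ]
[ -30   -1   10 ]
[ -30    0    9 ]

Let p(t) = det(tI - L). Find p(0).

p(0) = det(0·I − L) = det(−L) = (−1)^3·det(L).
det(L) = 9, so p(0) = -9.

-9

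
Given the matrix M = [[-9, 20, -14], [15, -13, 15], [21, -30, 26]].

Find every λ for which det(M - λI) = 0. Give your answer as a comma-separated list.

Set up det(lambda·I - M) = 0.
Expanding the 3×3 determinant: p(lambda) = lambda^3 - 4·lambda^2 - 11·lambda + 30.
Rational-root test: lambda = 2 gives p(2) = 0.
Factor out (lambda - 2): p(lambda) = (lambda - 2)·(lambda^2 - 2·lambda - 15).
The quadratic factors as (lambda + 3)·(lambda - 5).
Eigenvalues: -3, 2, 5.

-3, 2, 5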